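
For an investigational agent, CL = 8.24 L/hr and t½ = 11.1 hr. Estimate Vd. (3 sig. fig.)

132 L

k = ln 2 / t½ = ln 2 / 11.1 = 0.06245 hr⁻¹
V = CL / k = 8.24 / 0.06245 ≈ 132 L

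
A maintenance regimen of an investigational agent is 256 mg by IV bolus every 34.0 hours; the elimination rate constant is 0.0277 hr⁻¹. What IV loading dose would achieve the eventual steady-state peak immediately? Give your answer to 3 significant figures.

420 mg

Accumulation ratio R = 1 / (1 − e^(−kτ)) = 1 / (1 − e^(−0.02770×34.0)) = 1 / (1 − 0.3899) = 1.639
Loading dose = maintenance dose × R = 256 × 1.639 ≈ 420 mg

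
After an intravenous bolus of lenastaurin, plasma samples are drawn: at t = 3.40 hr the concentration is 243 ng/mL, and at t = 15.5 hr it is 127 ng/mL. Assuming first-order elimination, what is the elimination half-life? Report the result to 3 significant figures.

12.9 hours

k = ln(C₁/C₂) / (t₂ − t₁) = ln(243/127) / (15.5 − 3.40)
  = 0.6489 / 12.10 = 0.05363 hr⁻¹
t½ = ln 2 / k = ln 2 / 0.05363 ≈ 12.9 hours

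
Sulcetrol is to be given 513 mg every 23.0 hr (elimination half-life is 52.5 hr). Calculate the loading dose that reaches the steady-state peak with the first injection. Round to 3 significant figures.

k = ln 2 / 52.5 = 0.01320 hr⁻¹
Accumulation ratio R = 1 / (1 − e^(−kτ)) = 1 / (1 − e^(−0.01320×23.0)) = 1 / (1 − 0.7381) = 3.818
Loading dose = maintenance dose × R = 513 × 3.818 ≈ 1960 mg

1960 mg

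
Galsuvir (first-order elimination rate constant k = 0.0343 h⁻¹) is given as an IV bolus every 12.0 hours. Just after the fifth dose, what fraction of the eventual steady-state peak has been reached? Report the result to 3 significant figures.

0.872

f_n = 1 − e^(−nkτ) = 1 − e^(−5 × 0.03430 × 12.0) = 1 − e^(−2.058) = 1 − 0.1277 ≈ 0.872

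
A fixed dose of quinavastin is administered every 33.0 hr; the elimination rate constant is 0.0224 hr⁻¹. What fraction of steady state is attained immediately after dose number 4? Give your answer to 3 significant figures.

f_n = 1 − e^(−nkτ) = 1 − e^(−4 × 0.02240 × 33.0) = 1 − e^(−2.957) = 1 − 0.05199 ≈ 0.948

0.948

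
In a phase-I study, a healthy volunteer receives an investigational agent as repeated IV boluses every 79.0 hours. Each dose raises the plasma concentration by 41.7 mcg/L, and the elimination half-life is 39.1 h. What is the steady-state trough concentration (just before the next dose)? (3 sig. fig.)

k = ln 2 / 39.1 = 0.01773 h⁻¹
Fraction remaining after one interval: e^(−kτ) = e^(−0.01773 × 79.0) = 0.2465
R = 1 / (1 − 0.2465) = 1.327
Css,max = 41.7 × 1.327 = 55.34 mcg/L
Css,min = Css,max × e^(−kτ) = 55.34 × 0.2465 ≈ 13.6 mcg/L

13.6 mcg/L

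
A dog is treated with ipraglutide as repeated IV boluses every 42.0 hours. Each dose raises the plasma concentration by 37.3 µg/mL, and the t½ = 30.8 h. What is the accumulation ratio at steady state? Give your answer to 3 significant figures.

k = ln 2 / 30.8 = 0.02250 h⁻¹
Fraction remaining after one interval: e^(−kτ) = e^(−0.02250 × 42.0) = 0.3886
R = 1 / (1 − 0.3886) = 1 / 0.6114 ≈ 1.64

1.64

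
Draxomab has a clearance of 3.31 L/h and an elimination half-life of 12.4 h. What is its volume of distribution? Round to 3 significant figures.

k = ln 2 / t½ = ln 2 / 12.4 = 0.05590 h⁻¹
V = CL / k = 3.31 / 0.05590 ≈ 59.2 L

59.2 L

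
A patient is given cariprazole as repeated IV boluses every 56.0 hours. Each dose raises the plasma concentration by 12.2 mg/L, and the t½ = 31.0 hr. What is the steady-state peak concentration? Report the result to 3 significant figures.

k = ln 2 / 31.0 = 0.02236 hr⁻¹
Fraction remaining after one interval: e^(−kτ) = e^(−0.02236 × 56.0) = 0.2859
R = 1 / (1 − 0.2859) = 1.400
Css,max = 12.2 × 1.400 ≈ 17.1 mg/L

17.1 mg/L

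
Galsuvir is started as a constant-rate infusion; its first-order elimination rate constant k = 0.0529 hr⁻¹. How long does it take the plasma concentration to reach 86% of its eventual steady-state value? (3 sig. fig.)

37.2 hours

f = 1 − e^(−kt)  ⇒  t = −ln(1 − f) / k
t = −ln(1 − 0.86) / 0.05290 = 1.966 / 0.05290 ≈ 37.2 hours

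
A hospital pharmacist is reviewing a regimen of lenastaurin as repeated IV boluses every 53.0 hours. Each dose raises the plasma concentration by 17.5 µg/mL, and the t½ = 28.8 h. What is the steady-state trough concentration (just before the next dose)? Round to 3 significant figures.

6.78 µg/mL

k = ln 2 / 28.8 = 0.02407 h⁻¹
Fraction remaining after one interval: e^(−kτ) = e^(−0.02407 × 53.0) = 0.2793
R = 1 / (1 − 0.2793) = 1.387
Css,max = 17.5 × 1.387 = 24.28 µg/mL
Css,min = Css,max × e^(−kτ) = 24.28 × 0.2793 ≈ 6.78 µg/mL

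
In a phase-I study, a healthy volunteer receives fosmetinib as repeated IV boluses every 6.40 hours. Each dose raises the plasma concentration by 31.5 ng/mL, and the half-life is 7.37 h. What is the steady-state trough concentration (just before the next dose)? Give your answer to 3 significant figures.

k = ln 2 / 7.37 = 0.09405 h⁻¹
Fraction remaining after one interval: e^(−kτ) = e^(−0.09405 × 6.40) = 0.5478
R = 1 / (1 − 0.5478) = 2.211
Css,max = 31.5 × 2.211 = 69.65 ng/mL
Css,min = Css,max × e^(−kτ) = 69.65 × 0.5478 ≈ 38.2 ng/mL

38.2 ng/mL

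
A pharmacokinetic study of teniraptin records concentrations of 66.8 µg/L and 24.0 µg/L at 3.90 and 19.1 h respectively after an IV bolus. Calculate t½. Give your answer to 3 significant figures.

10.3 hours

k = ln(C₁/C₂) / (t₂ − t₁) = ln(66.8/24.0) / (19.1 − 3.90)
  = 1.024 / 15.20 = 0.06735 h⁻¹
t½ = ln 2 / k = ln 2 / 0.06735 ≈ 10.3 hours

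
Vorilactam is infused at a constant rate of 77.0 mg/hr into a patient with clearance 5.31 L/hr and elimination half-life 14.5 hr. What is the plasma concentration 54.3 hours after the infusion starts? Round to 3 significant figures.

Css = rate / CL = 77.0 / 5.31 = 14.50 µg/mL
k = ln 2 / 14.5 = 0.04780 hr⁻¹
C(t) = Css (1 − e^(−kt)) = 14.50 × (1 − e^(−2.596)) = 14.50 × 0.9254 ≈ 13.4 µg/mL

13.4 µg/mL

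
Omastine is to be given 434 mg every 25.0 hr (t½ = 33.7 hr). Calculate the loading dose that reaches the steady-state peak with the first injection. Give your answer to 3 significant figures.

k = ln 2 / 33.7 = 0.02057 hr⁻¹
Accumulation ratio R = 1 / (1 − e^(−kτ)) = 1 / (1 − e^(−0.02057×25.0)) = 1 / (1 − 0.5980) = 2.487
Loading dose = maintenance dose × R = 434 × 2.487 ≈ 1080 mg

1080 mg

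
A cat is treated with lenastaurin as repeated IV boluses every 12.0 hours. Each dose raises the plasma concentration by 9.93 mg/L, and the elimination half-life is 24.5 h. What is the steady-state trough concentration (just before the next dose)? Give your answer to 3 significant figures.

24.6 mg/L

k = ln 2 / 24.5 = 0.02829 h⁻¹
Fraction remaining after one interval: e^(−kτ) = e^(−0.02829 × 12.0) = 0.7121
R = 1 / (1 − 0.7121) = 3.474
Css,max = 9.93 × 3.474 = 34.49 mg/L
Css,min = Css,max × e^(−kτ) = 34.49 × 0.7121 ≈ 24.6 mg/L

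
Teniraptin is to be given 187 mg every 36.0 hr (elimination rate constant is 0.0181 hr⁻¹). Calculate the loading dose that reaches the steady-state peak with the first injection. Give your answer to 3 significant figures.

391 mg

Accumulation ratio R = 1 / (1 − e^(−kτ)) = 1 / (1 − e^(−0.01810×36.0)) = 1 / (1 − 0.5212) = 2.089
Loading dose = maintenance dose × R = 187 × 2.089 ≈ 391 mg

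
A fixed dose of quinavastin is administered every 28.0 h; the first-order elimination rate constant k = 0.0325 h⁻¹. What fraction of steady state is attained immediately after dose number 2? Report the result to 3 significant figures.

f_n = 1 − e^(−nkτ) = 1 − e^(−2 × 0.03250 × 28.0) = 1 − e^(−1.820) = 1 − 0.1620 ≈ 0.838

0.838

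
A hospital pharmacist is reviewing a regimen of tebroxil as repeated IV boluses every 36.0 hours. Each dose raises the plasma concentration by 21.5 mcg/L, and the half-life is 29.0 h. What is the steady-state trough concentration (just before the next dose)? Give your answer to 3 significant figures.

k = ln 2 / 29.0 = 0.02390 h⁻¹
Fraction remaining after one interval: e^(−kτ) = e^(−0.02390 × 36.0) = 0.4230
R = 1 / (1 − 0.4230) = 1.733
Css,max = 21.5 × 1.733 = 37.26 mcg/L
Css,min = Css,max × e^(−kτ) = 37.26 × 0.4230 ≈ 15.8 mcg/L

15.8 mcg/L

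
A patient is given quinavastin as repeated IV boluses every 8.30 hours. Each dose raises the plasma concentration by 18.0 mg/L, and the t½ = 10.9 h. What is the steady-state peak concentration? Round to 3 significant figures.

43.9 mg/L

k = ln 2 / 10.9 = 0.06359 h⁻¹
Fraction remaining after one interval: e^(−kτ) = e^(−0.06359 × 8.30) = 0.5899
R = 1 / (1 − 0.5899) = 2.438
Css,max = 18.0 × 2.438 ≈ 43.9 mg/L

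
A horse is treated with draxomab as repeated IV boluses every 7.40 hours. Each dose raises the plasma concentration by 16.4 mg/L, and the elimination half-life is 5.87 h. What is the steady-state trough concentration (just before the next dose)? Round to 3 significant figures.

k = ln 2 / 5.87 = 0.1181 h⁻¹
Fraction remaining after one interval: e^(−kτ) = e^(−0.1181 × 7.40) = 0.4174
R = 1 / (1 − 0.4174) = 1.716
Css,max = 16.4 × 1.716 = 28.15 mg/L
Css,min = Css,max × e^(−kτ) = 28.15 × 0.4174 ≈ 11.7 mg/L

11.7 mg/L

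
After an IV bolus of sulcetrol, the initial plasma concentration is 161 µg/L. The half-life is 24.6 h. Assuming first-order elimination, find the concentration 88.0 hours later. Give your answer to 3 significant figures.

k = ln 2 / 24.6 = 0.02818 h⁻¹
C(t) = C₀ e^(−kt) = 161 × e^(−0.02818 × 88.0) = 161 × e^(−2.480) = 161 × 0.08378 ≈ 13.5 µg/L

13.5 µg/L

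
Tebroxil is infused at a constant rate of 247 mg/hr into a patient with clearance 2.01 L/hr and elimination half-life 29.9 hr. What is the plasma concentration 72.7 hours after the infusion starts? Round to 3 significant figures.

Css = rate / CL = 247 / 2.01 = 122.9 mg/L
k = ln 2 / 29.9 = 0.02318 hr⁻¹
C(t) = Css (1 − e^(−kt)) = 122.9 × (1 − e^(−1.685)) = 122.9 × 0.8146 ≈ 100 mg/L

100 mg/L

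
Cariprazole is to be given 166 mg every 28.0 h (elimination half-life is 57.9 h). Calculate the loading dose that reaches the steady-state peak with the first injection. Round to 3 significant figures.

k = ln 2 / 57.9 = 0.01197 h⁻¹
Accumulation ratio R = 1 / (1 − e^(−kτ)) = 1 / (1 − e^(−0.01197×28.0)) = 1 / (1 − 0.7152) = 3.511
Loading dose = maintenance dose × R = 166 × 3.511 ≈ 583 mg

583 mg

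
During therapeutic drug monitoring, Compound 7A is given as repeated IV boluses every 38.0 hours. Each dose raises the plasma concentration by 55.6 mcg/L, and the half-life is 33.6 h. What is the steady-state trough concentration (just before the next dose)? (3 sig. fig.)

46.7 mcg/L

k = ln 2 / 33.6 = 0.02063 h⁻¹
Fraction remaining after one interval: e^(−kτ) = e^(−0.02063 × 38.0) = 0.4566
R = 1 / (1 − 0.4566) = 1.840
Css,max = 55.6 × 1.840 = 102.3 mcg/L
Css,min = Css,max × e^(−kτ) = 102.3 × 0.4566 ≈ 46.7 mcg/L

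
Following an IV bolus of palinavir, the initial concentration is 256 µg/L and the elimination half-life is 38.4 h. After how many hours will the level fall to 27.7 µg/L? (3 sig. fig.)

k = ln 2 / 38.4 = 0.01805 h⁻¹
C(t) = C₀ e^(−kt)  ⇒  t = ln(C₀/C) / k
t = ln(256/27.7) / 0.01805 = 2.224 / 0.01805 ≈ 123 hours

123 hours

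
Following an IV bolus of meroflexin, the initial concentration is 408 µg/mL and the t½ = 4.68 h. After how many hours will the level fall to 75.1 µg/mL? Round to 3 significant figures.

k = ln 2 / 4.68 = 0.1481 h⁻¹
C(t) = C₀ e^(−kt)  ⇒  t = ln(C₀/C) / k
t = ln(408/75.1) / 0.1481 = 1.692 / 0.1481 ≈ 11.4 hours

11.4 hours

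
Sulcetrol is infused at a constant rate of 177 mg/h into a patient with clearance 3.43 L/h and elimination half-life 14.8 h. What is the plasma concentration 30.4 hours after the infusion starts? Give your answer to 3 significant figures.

Css = rate / CL = 177 / 3.43 = 51.60 µg/mL
k = ln 2 / 14.8 = 0.04683 h⁻¹
C(t) = Css (1 − e^(−kt)) = 51.60 × (1 − e^(−1.424)) = 51.60 × 0.7592 ≈ 39.2 µg/mL

39.2 µg/mL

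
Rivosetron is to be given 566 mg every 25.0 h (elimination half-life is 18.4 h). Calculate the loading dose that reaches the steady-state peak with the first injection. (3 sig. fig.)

928 mg

k = ln 2 / 18.4 = 0.03767 h⁻¹
Accumulation ratio R = 1 / (1 − e^(−kτ)) = 1 / (1 − e^(−0.03767×25.0)) = 1 / (1 − 0.3899) = 1.639
Loading dose = maintenance dose × R = 566 × 1.639 ≈ 928 mg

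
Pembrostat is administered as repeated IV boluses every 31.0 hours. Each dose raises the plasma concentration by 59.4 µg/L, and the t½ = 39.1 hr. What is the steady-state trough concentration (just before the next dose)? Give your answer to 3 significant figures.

81.1 µg/L

k = ln 2 / 39.1 = 0.01773 hr⁻¹
Fraction remaining after one interval: e^(−kτ) = e^(−0.01773 × 31.0) = 0.5772
R = 1 / (1 − 0.5772) = 2.365
Css,max = 59.4 × 2.365 = 140.5 µg/L
Css,min = Css,max × e^(−kτ) = 140.5 × 0.5772 ≈ 81.1 µg/L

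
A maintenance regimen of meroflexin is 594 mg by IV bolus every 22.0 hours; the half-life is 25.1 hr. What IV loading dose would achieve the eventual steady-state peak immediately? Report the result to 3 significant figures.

1300 mg

k = ln 2 / 25.1 = 0.02762 hr⁻¹
Accumulation ratio R = 1 / (1 − e^(−kτ)) = 1 / (1 − e^(−0.02762×22.0)) = 1 / (1 − 0.5447) = 2.196
Loading dose = maintenance dose × R = 594 × 2.196 ≈ 1300 mg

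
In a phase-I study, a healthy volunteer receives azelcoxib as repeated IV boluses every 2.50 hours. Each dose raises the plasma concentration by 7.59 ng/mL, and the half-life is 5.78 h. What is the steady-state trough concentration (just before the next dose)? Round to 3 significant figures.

21.7 ng/mL

k = ln 2 / 5.78 = 0.1199 h⁻¹
Fraction remaining after one interval: e^(−kτ) = e^(−0.1199 × 2.50) = 0.7410
R = 1 / (1 − 0.7410) = 3.860
Css,max = 7.59 × 3.860 = 29.30 ng/mL
Css,min = Css,max × e^(−kτ) = 29.30 × 0.7410 ≈ 21.7 ng/mL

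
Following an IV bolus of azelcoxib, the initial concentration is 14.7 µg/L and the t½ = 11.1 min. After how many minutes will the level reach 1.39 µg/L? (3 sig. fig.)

37.8 minutes

k = ln 2 / 11.1 = 0.06245 min⁻¹
C(t) = C₀ e^(−kt)  ⇒  t = ln(C₀/C) / k
t = ln(14.7/1.39) / 0.06245 = 2.359 / 0.06245 ≈ 37.8 minutes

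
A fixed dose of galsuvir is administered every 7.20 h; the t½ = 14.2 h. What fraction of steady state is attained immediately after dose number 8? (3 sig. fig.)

k = ln 2 / 14.2 = 0.04881 h⁻¹
f_n = 1 − e^(−nkτ) = 1 − e^(−8 × 0.04881 × 7.20) = 1 − e^(−2.812) = 1 − 0.06011 ≈ 0.940

0.940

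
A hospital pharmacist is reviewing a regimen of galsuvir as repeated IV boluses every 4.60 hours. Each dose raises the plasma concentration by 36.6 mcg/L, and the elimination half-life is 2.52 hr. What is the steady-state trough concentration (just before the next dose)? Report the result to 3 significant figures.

14.4 mcg/L

k = ln 2 / 2.52 = 0.2751 hr⁻¹
Fraction remaining after one interval: e^(−kτ) = e^(−0.2751 × 4.60) = 0.2822
R = 1 / (1 − 0.2822) = 1.393
Css,max = 36.6 × 1.393 = 50.99 mcg/L
Css,min = Css,max × e^(−kτ) = 50.99 × 0.2822 ≈ 14.4 mcg/L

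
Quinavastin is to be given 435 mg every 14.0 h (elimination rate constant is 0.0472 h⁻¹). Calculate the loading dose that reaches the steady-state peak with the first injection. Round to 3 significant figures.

900 mg

Accumulation ratio R = 1 / (1 − e^(−kτ)) = 1 / (1 − e^(−0.04720×14.0)) = 1 / (1 − 0.5164) = 2.068
Loading dose = maintenance dose × R = 435 × 2.068 ≈ 900 mg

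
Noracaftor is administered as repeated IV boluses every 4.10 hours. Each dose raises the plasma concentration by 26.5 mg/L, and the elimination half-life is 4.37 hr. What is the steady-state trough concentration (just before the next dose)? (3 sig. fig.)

k = ln 2 / 4.37 = 0.1586 hr⁻¹
Fraction remaining after one interval: e^(−kτ) = e^(−0.1586 × 4.10) = 0.5219
R = 1 / (1 − 0.5219) = 2.092
Css,max = 26.5 × 2.092 = 55.43 mg/L
Css,min = Css,max × e^(−kτ) = 55.43 × 0.5219 ≈ 28.9 mg/L

28.9 mg/L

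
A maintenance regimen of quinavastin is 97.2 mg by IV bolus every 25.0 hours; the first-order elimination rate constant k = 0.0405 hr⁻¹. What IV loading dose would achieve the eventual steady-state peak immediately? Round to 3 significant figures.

Accumulation ratio R = 1 / (1 − e^(−kτ)) = 1 / (1 − e^(−0.04050×25.0)) = 1 / (1 − 0.3633) = 1.571
Loading dose = maintenance dose × R = 97.2 × 1.571 ≈ 153 mg

153 mg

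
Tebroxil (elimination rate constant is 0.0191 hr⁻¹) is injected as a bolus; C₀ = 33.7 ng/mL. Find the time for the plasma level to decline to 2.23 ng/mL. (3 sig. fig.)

142 hours

C(t) = C₀ e^(−kt)  ⇒  t = ln(C₀/C) / k
t = ln(33.7/2.23) / 0.01910 = 2.715 / 0.01910 ≈ 142 hours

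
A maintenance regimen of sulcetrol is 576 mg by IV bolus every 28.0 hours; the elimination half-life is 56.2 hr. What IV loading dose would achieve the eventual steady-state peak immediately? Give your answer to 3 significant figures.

k = ln 2 / 56.2 = 0.01233 hr⁻¹
Accumulation ratio R = 1 / (1 − e^(−kτ)) = 1 / (1 − e^(−0.01233×28.0)) = 1 / (1 − 0.7080) = 3.424
Loading dose = maintenance dose × R = 576 × 3.424 ≈ 1970 mg

1970 mg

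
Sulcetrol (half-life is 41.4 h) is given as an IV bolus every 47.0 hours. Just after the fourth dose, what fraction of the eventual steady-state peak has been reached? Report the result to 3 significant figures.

0.957

k = ln 2 / 41.4 = 0.01674 h⁻¹
f_n = 1 − e^(−nkτ) = 1 − e^(−4 × 0.01674 × 47.0) = 1 − e^(−3.148) = 1 − 0.04295 ≈ 0.957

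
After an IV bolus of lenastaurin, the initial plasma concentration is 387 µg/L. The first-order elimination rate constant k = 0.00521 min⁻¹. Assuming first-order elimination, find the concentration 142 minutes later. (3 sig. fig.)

C(t) = C₀ e^(−kt) = 387 × e^(−0.005210 × 142) = 387 × e^(−0.7398) = 387 × 0.4772 ≈ 185 µg/L

185 µg/L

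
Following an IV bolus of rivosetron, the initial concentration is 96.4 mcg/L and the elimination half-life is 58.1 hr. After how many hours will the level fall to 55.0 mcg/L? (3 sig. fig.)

47.0 hours

k = ln 2 / 58.1 = 0.01193 hr⁻¹
C(t) = C₀ e^(−kt)  ⇒  t = ln(C₀/C) / k
t = ln(96.4/55.0) / 0.01193 = 0.5612 / 0.01193 ≈ 47.0 hours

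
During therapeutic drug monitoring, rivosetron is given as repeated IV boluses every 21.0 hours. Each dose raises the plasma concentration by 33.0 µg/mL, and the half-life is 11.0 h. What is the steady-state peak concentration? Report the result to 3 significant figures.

k = ln 2 / 11.0 = 0.06301 h⁻¹
Fraction remaining after one interval: e^(−kτ) = e^(−0.06301 × 21.0) = 0.2663
R = 1 / (1 − 0.2663) = 1.363
Css,max = 33.0 × 1.363 ≈ 45.0 µg/mL

45.0 µg/mL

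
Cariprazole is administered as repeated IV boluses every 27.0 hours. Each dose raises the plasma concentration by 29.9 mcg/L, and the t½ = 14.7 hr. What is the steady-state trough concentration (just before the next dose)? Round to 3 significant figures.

11.6 mcg/L

k = ln 2 / 14.7 = 0.04715 hr⁻¹
Fraction remaining after one interval: e^(−kτ) = e^(−0.04715 × 27.0) = 0.2800
R = 1 / (1 − 0.2800) = 1.389
Css,max = 29.9 × 1.389 = 41.53 mcg/L
Css,min = Css,max × e^(−kτ) = 41.53 × 0.2800 ≈ 11.6 mcg/L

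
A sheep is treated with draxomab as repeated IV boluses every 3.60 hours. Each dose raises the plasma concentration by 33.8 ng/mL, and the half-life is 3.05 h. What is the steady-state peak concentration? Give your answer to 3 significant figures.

k = ln 2 / 3.05 = 0.2273 h⁻¹
Fraction remaining after one interval: e^(−kτ) = e^(−0.2273 × 3.60) = 0.4413
R = 1 / (1 − 0.4413) = 1.790
Css,max = 33.8 × 1.790 ≈ 60.5 ng/mL

60.5 ng/mL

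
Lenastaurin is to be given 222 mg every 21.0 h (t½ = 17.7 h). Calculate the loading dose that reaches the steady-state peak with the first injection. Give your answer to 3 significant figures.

k = ln 2 / 17.7 = 0.03916 h⁻¹
Accumulation ratio R = 1 / (1 − e^(−kτ)) = 1 / (1 − e^(−0.03916×21.0)) = 1 / (1 − 0.4394) = 1.784
Loading dose = maintenance dose × R = 222 × 1.784 ≈ 396 mg

396 mg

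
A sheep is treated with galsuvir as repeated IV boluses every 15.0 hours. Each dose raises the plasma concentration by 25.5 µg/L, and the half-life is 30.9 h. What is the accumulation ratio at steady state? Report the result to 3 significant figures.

3.50

k = ln 2 / 30.9 = 0.02243 h⁻¹
Fraction remaining after one interval: e^(−kτ) = e^(−0.02243 × 15.0) = 0.7143
R = 1 / (1 − 0.7143) = 1 / 0.2857 ≈ 3.50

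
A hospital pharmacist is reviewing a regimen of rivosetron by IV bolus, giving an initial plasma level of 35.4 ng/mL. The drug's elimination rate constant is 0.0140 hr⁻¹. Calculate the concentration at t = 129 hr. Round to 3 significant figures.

C(t) = C₀ e^(−kt) = 35.4 × e^(−0.01400 × 129) = 35.4 × e^(−1.806) = 35.4 × 0.1643 ≈ 5.82 ng/mL

5.82 ng/mL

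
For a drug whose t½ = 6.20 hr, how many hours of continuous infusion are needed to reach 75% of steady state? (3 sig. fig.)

12.4 hours

k = ln 2 / 6.20 = 0.1118 hr⁻¹
f = 1 − e^(−kt)  ⇒  t = −ln(1 − f) / k
t = −ln(1 − 0.75) / 0.1118 = 1.386 / 0.1118 ≈ 12.4 hours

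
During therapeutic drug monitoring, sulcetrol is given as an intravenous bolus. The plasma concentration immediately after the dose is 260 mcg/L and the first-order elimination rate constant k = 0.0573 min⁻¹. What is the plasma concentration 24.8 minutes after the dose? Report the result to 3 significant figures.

C(t) = C₀ e^(−kt) = 260 × e^(−0.05730 × 24.8) = 260 × e^(−1.421) = 260 × 0.2415 ≈ 62.8 mcg/L

62.8 mcg/L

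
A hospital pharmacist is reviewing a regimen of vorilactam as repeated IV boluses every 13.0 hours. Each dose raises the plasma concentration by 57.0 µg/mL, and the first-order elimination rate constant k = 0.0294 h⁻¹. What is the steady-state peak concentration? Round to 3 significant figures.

Fraction remaining after one interval: e^(−kτ) = e^(−0.02940 × 13.0) = 0.6824
R = 1 / (1 − 0.6824) = 3.148
Css,max = 57.0 × 3.148 ≈ 179 µg/mL

179 µg/mL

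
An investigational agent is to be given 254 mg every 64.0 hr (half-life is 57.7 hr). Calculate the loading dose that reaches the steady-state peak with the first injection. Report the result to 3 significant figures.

473 mg

k = ln 2 / 57.7 = 0.01201 hr⁻¹
Accumulation ratio R = 1 / (1 − e^(−kτ)) = 1 / (1 − e^(−0.01201×64.0)) = 1 / (1 − 0.4636) = 1.864
Loading dose = maintenance dose × R = 254 × 1.864 ≈ 473 mg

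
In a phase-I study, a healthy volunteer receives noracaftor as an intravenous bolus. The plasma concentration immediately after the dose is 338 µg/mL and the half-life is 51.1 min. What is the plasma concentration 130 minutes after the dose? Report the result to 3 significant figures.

k = ln 2 / 51.1 = 0.01356 min⁻¹
C(t) = C₀ e^(−kt) = 338 × e^(−0.01356 × 130) = 338 × e^(−1.763) = 338 × 0.1715 ≈ 58.0 µg/mL

58.0 µg/mL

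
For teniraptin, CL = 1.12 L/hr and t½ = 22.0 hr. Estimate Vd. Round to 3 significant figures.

35.5 L

k = ln 2 / t½ = ln 2 / 22.0 = 0.03151 hr⁻¹
V = CL / k = 1.12 / 0.03151 ≈ 35.5 L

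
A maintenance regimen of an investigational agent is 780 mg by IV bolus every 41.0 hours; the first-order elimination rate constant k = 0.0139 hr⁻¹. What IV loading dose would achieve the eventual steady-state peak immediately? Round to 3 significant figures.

Accumulation ratio R = 1 / (1 − e^(−kτ)) = 1 / (1 − e^(−0.01390×41.0)) = 1 / (1 − 0.5656) = 2.302
Loading dose = maintenance dose × R = 780 × 2.302 ≈ 1800 mg

1800 mg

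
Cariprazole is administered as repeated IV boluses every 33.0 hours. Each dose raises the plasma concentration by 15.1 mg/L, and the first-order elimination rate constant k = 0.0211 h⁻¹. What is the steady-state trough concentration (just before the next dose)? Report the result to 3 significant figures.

Fraction remaining after one interval: e^(−kτ) = e^(−0.02110 × 33.0) = 0.4984
R = 1 / (1 − 0.4984) = 1.994
Css,max = 15.1 × 1.994 = 30.11 mg/L
Css,min = Css,max × e^(−kτ) = 30.11 × 0.4984 ≈ 15.0 mg/L

15.0 mg/L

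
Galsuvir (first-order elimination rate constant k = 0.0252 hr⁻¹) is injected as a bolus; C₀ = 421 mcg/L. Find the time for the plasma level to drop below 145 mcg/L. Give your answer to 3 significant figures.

42.3 hours

C(t) = C₀ e^(−kt)  ⇒  t = ln(C₀/C) / k
t = ln(421/145) / 0.02520 = 1.066 / 0.02520 ≈ 42.3 hours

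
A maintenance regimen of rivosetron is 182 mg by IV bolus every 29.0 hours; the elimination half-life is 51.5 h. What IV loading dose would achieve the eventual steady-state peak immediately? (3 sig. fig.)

k = ln 2 / 51.5 = 0.01346 h⁻¹
Accumulation ratio R = 1 / (1 − e^(−kτ)) = 1 / (1 − e^(−0.01346×29.0)) = 1 / (1 − 0.6768) = 3.094
Loading dose = maintenance dose × R = 182 × 3.094 ≈ 563 mg

563 mg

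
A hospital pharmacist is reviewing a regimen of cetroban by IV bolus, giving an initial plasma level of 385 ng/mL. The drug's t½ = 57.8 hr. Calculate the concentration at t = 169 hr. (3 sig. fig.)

50.7 ng/mL

k = ln 2 / 57.8 = 0.01199 hr⁻¹
C(t) = C₀ e^(−kt) = 385 × e^(−0.01199 × 169) = 385 × e^(−2.027) = 385 × 0.1318 ≈ 50.7 ng/mL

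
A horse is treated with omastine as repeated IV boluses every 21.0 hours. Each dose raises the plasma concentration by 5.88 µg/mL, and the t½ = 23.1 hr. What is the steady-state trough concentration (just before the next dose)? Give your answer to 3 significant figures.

6.70 µg/mL

k = ln 2 / 23.1 = 0.03001 hr⁻¹
Fraction remaining after one interval: e^(−kτ) = e^(−0.03001 × 21.0) = 0.5325
R = 1 / (1 − 0.5325) = 2.139
Css,max = 5.88 × 2.139 = 12.58 µg/mL
Css,min = Css,max × e^(−kτ) = 12.58 × 0.5325 ≈ 6.70 µg/mL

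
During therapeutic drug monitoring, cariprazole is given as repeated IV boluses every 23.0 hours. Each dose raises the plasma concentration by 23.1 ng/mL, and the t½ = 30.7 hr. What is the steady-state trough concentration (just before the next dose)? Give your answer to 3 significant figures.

33.9 ng/mL

k = ln 2 / 30.7 = 0.02258 hr⁻¹
Fraction remaining after one interval: e^(−kτ) = e^(−0.02258 × 23.0) = 0.5949
R = 1 / (1 − 0.5949) = 2.469
Css,max = 23.1 × 2.469 = 57.03 ng/mL
Css,min = Css,max × e^(−kτ) = 57.03 × 0.5949 ≈ 33.9 ng/mL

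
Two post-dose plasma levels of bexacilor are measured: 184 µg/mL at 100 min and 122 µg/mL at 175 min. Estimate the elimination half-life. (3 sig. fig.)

127 minutes

k = ln(C₁/C₂) / (t₂ − t₁) = ln(184/122) / (175 − 100)
  = 0.4109 / 75.00 = 0.005479 min⁻¹
t½ = ln 2 / k = ln 2 / 0.005479 ≈ 127 minutes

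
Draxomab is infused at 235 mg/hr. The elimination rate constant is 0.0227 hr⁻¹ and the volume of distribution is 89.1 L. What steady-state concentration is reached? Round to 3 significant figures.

116 mg/L

CL = k · V = 0.0227 × 89.1 = 2.023 L/hr
Css = rate / CL = 235 / 2.023 ≈ 116 mg/L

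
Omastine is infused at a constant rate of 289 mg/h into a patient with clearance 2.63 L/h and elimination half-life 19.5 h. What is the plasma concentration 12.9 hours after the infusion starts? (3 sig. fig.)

Css = rate / CL = 289 / 2.63 = 109.9 mg/L
k = ln 2 / 19.5 = 0.03555 h⁻¹
C(t) = Css (1 − e^(−kt)) = 109.9 × (1 − e^(−0.4585)) = 109.9 × 0.3678 ≈ 40.4 mg/L

40.4 mg/L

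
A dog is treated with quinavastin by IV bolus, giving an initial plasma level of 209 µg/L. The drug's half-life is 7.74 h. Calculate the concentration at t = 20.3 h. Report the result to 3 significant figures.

33.9 µg/L

k = ln 2 / 7.74 = 0.08955 h⁻¹
20.3 h is 2.623 half-lives, so C = 209 × (1/2)^2.623 = 209 × 0.1624 ≈ 33.9 µg/L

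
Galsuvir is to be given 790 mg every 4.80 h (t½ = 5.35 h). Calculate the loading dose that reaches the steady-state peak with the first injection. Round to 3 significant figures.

k = ln 2 / 5.35 = 0.1296 h⁻¹
Accumulation ratio R = 1 / (1 − e^(−kτ)) = 1 / (1 − e^(−0.1296×4.80)) = 1 / (1 − 0.5369) = 2.159
Loading dose = maintenance dose × R = 790 × 2.159 ≈ 1710 mg

1710 mg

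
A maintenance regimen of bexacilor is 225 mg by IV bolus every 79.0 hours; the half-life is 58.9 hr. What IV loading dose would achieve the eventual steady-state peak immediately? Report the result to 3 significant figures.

k = ln 2 / 58.9 = 0.01177 hr⁻¹
Accumulation ratio R = 1 / (1 − e^(−kτ)) = 1 / (1 − e^(−0.01177×79.0)) = 1 / (1 − 0.3947) = 1.652
Loading dose = maintenance dose × R = 225 × 1.652 ≈ 372 mg

372 mg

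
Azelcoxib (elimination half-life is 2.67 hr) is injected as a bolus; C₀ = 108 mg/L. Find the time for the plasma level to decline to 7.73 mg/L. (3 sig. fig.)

k = ln 2 / 2.67 = 0.2596 hr⁻¹
C(t) = C₀ e^(−kt)  ⇒  t = ln(C₀/C) / k
t = ln(108/7.73) / 0.2596 = 2.637 / 0.2596 ≈ 10.2 hours

10.2 hours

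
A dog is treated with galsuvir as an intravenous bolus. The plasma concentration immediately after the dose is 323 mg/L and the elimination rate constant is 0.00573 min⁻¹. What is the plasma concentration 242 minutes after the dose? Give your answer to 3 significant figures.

C(t) = C₀ e^(−kt) = 323 × e^(−0.005730 × 242) = 323 × e^(−1.387) = 323 × 0.2499 ≈ 80.7 mg/L

80.7 mg/L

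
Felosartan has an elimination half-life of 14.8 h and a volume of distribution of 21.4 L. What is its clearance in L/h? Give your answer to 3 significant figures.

k = ln 2 / t½ = ln 2 / 14.8 = 0.04683 h⁻¹
CL = k · V = 0.04683 × 21.4 ≈ 1.00 L/h

1.00 L/h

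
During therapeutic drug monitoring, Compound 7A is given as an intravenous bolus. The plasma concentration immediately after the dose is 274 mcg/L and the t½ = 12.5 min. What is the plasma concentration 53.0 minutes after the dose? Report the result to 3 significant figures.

k = ln 2 / 12.5 = 0.05545 min⁻¹
53.0 min is 4.240 half-lives, so C = 274 × (1/2)^4.240 = 274 × 0.05292 ≈ 14.5 mcg/L

14.5 mcg/L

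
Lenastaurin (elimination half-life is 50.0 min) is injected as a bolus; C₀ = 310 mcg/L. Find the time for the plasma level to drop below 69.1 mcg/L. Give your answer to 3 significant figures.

k = ln 2 / 50.0 = 0.01386 min⁻¹
C(t) = C₀ e^(−kt)  ⇒  t = ln(C₀/C) / k
t = ln(310/69.1) / 0.01386 = 1.501 / 0.01386 ≈ 108 minutes

108 minutes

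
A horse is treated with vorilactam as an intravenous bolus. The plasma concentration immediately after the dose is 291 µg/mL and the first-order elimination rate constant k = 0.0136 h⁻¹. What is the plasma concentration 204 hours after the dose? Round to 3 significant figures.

C(t) = C₀ e^(−kt) = 291 × e^(−0.01360 × 204) = 291 × e^(−2.774) = 291 × 0.06239 ≈ 18.2 µg/mL

18.2 µg/mL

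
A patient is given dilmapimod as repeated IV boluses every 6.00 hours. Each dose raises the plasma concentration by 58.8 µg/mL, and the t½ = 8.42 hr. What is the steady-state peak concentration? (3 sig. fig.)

151 µg/mL

k = ln 2 / 8.42 = 0.08232 hr⁻¹
Fraction remaining after one interval: e^(−kτ) = e^(−0.08232 × 6.00) = 0.6102
R = 1 / (1 − 0.6102) = 2.566
Css,max = 58.8 × 2.566 ≈ 151 µg/mL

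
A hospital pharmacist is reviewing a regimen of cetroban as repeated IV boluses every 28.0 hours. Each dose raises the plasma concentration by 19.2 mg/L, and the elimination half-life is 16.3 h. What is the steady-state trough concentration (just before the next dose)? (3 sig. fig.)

8.39 mg/L

k = ln 2 / 16.3 = 0.04252 h⁻¹
Fraction remaining after one interval: e^(−kτ) = e^(−0.04252 × 28.0) = 0.3040
R = 1 / (1 − 0.3040) = 1.437
Css,max = 19.2 × 1.437 = 27.59 mg/L
Css,min = Css,max × e^(−kτ) = 27.59 × 0.3040 ≈ 8.39 mg/L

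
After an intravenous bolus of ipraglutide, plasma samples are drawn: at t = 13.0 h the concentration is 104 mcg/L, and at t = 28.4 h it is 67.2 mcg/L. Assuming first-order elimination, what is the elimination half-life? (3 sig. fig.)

k = ln(C₁/C₂) / (t₂ − t₁) = ln(104/67.2) / (28.4 − 13.0)
  = 0.4367 / 15.40 = 0.02836 h⁻¹
t½ = ln 2 / k = ln 2 / 0.02836 ≈ 24.4 hours

24.4 hours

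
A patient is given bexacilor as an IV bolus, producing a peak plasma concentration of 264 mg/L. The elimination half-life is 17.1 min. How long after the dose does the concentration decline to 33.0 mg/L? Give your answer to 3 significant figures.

51.3 minutes

k = ln 2 / 17.1 = 0.04053 min⁻¹
C(t) = C₀ e^(−kt)  ⇒  t = ln(C₀/C) / k
t = ln(264/33.0) / 0.04053 = 2.079 / 0.04053 ≈ 51.3 minutes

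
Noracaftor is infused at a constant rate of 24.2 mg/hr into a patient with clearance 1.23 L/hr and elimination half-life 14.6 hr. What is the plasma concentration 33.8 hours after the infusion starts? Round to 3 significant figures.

15.7 µg/mL

Css = rate / CL = 24.2 / 1.23 = 19.67 µg/mL
k = ln 2 / 14.6 = 0.04748 hr⁻¹
C(t) = Css (1 − e^(−kt)) = 19.67 × (1 − e^(−1.605)) = 19.67 × 0.7990 ≈ 15.7 µg/mL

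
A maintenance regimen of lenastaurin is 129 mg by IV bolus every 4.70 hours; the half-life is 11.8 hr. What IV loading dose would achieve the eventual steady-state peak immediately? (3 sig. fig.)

k = ln 2 / 11.8 = 0.05874 hr⁻¹
Accumulation ratio R = 1 / (1 − e^(−kτ)) = 1 / (1 − e^(−0.05874×4.70)) = 1 / (1 − 0.7587) = 4.145
Loading dose = maintenance dose × R = 129 × 4.145 ≈ 535 mg

535 mg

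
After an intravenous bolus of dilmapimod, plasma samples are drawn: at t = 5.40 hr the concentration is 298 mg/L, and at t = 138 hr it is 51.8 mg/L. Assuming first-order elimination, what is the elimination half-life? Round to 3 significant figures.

52.5 hours

k = ln(C₁/C₂) / (t₂ − t₁) = ln(298/51.8) / (138 − 5.40)
  = 1.750 / 132.6 = 0.01320 hr⁻¹
t½ = ln 2 / k = ln 2 / 0.01320 ≈ 52.5 hours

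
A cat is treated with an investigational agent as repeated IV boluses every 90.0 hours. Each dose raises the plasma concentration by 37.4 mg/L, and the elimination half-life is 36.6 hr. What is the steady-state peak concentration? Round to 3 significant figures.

k = ln 2 / 36.6 = 0.01894 hr⁻¹
Fraction remaining after one interval: e^(−kτ) = e^(−0.01894 × 90.0) = 0.1819
R = 1 / (1 − 0.1819) = 1.222
Css,max = 37.4 × 1.222 ≈ 45.7 mg/L

45.7 mg/L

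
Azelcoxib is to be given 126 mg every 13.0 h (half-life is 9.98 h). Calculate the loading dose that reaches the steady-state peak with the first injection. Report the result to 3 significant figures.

k = ln 2 / 9.98 = 0.06945 h⁻¹
Accumulation ratio R = 1 / (1 − e^(−kτ)) = 1 / (1 − e^(−0.06945×13.0)) = 1 / (1 − 0.4054) = 1.682
Loading dose = maintenance dose × R = 126 × 1.682 ≈ 212 mg

212 mg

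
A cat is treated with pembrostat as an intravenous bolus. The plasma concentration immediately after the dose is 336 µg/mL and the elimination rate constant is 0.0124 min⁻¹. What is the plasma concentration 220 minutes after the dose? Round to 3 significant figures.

C(t) = C₀ e^(−kt) = 336 × e^(−0.01240 × 220) = 336 × e^(−2.728) = 336 × 0.06535 ≈ 22.0 µg/mL

22.0 µg/mL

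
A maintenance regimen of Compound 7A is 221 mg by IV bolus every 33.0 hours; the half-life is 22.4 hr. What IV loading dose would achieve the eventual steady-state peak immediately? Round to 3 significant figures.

345 mg

k = ln 2 / 22.4 = 0.03094 hr⁻¹
Accumulation ratio R = 1 / (1 − e^(−kτ)) = 1 / (1 − e^(−0.03094×33.0)) = 1 / (1 − 0.3602) = 1.563
Loading dose = maintenance dose × R = 221 × 1.563 ≈ 345 mg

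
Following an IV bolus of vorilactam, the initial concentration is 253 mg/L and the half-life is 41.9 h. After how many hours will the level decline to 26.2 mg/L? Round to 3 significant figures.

137 hours

k = ln 2 / 41.9 = 0.01654 h⁻¹
C(t) = C₀ e^(−kt)  ⇒  t = ln(C₀/C) / k
t = ln(253/26.2) / 0.01654 = 2.268 / 0.01654 ≈ 137 hours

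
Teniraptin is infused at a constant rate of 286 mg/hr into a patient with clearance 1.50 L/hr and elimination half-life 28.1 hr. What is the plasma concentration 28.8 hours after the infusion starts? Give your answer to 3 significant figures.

Css = rate / CL = 286 / 1.50 = 190.7 µg/mL
k = ln 2 / 28.1 = 0.02467 hr⁻¹
C(t) = Css (1 − e^(−kt)) = 190.7 × (1 − e^(−0.7104)) = 190.7 × 0.5086 ≈ 97.0 µg/mL

97.0 µg/mL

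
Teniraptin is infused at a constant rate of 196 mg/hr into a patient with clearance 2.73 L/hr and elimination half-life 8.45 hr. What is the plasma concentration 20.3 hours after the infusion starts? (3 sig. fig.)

Css = rate / CL = 196 / 2.73 = 71.79 mg/L
k = ln 2 / 8.45 = 0.08203 hr⁻¹
C(t) = Css (1 − e^(−kt)) = 71.79 × (1 − e^(−1.665)) = 71.79 × 0.8108 ≈ 58.2 mg/L

58.2 mg/L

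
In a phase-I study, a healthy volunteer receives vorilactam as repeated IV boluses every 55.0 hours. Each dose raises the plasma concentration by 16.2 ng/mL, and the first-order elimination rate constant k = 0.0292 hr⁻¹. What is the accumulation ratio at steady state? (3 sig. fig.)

Fraction remaining after one interval: e^(−kτ) = e^(−0.02920 × 55.0) = 0.2007
R = 1 / (1 − 0.2007) = 1 / 0.7993 ≈ 1.25

1.25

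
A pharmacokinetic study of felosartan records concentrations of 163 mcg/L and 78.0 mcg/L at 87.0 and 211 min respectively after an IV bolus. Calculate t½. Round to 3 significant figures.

117 minutes

k = ln(C₁/C₂) / (t₂ − t₁) = ln(163/78.0) / (211 − 87.0)
  = 0.7370 / 124.0 = 0.005944 min⁻¹
t½ = ln 2 / k = ln 2 / 0.005944 ≈ 117 minutes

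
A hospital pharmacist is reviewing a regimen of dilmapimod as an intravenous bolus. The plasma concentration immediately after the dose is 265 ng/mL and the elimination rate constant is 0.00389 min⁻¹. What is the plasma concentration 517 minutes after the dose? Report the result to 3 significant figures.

35.5 ng/mL

C(t) = C₀ e^(−kt) = 265 × e^(−0.003890 × 517) = 265 × e^(−2.011) = 265 × 0.1338 ≈ 35.5 ng/mL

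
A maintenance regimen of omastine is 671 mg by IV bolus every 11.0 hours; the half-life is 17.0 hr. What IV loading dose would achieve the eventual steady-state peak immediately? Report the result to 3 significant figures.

1860 mg

k = ln 2 / 17.0 = 0.04077 hr⁻¹
Accumulation ratio R = 1 / (1 − e^(−kτ)) = 1 / (1 − e^(−0.04077×11.0)) = 1 / (1 − 0.6386) = 2.767
Loading dose = maintenance dose × R = 671 × 2.767 ≈ 1860 mg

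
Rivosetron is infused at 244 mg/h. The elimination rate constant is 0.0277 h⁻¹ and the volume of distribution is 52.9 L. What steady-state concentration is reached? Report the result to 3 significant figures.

CL = k · V = 0.0277 × 52.9 = 1.465 L/h
Css = rate / CL = 244 / 1.465 ≈ 167 mg/L

167 mg/L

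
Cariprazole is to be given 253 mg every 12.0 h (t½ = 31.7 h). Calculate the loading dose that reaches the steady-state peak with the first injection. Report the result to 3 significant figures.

1100 mg

k = ln 2 / 31.7 = 0.02187 h⁻¹
Accumulation ratio R = 1 / (1 − e^(−kτ)) = 1 / (1 − e^(−0.02187×12.0)) = 1 / (1 − 0.7692) = 4.333
Loading dose = maintenance dose × R = 253 × 4.333 ≈ 1100 mg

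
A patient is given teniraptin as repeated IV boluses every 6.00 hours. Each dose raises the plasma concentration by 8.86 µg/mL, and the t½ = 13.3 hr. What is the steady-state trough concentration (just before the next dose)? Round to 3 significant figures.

k = ln 2 / 13.3 = 0.05212 hr⁻¹
Fraction remaining after one interval: e^(−kτ) = e^(−0.05212 × 6.00) = 0.7315
R = 1 / (1 − 0.7315) = 3.724
Css,max = 8.86 × 3.724 = 32.99 µg/mL
Css,min = Css,max × e^(−kτ) = 32.99 × 0.7315 ≈ 24.1 µg/mL

24.1 µg/mL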